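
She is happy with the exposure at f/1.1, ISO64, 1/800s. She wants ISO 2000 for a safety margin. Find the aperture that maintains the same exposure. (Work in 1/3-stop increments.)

ISO: 64 → 80 → 100 → 125 → 160 → 200 → 250 → 320 → 400 → 500 → 640 → 800 → 1000 → 1250 → 1600 → 2000 — 5 stops higher (brighter).
Need 5 stops darker from the aperture: f/1.1 → f/1.2 → f/1.4 → f/1.6 → f/1.8 → f/2 → f/2.2 → f/2.5 → f/2.8 → f/3.2 → f/3.5 → f/4 → f/4.5 → f/5 → f/5.6 → f/6.3.

f/6.3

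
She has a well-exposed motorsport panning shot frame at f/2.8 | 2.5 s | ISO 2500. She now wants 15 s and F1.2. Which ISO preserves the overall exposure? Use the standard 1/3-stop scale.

Shutter speed: 2.5 → 3.2 → 4 → 5 → 6 → 8 → 10 → 13 → 15 — 2 2/3 stops longer (brighter).
Aperture: f/2.8 → f/2.5 → f/2.2 → f/2 → f/1.8 → f/1.6 → f/1.4 → f/1.2 — 2 1/3 stops larger aperture (brighter).
Net change so far: 5 stops brighter. Offset with the ISO: 2500 → 2000 → 1600 → 1250 → 1000 → 800 → 640 → 500 → 400 → 320 → 250 → 200 → 160 → 125 → 100 → 80.

ISO 80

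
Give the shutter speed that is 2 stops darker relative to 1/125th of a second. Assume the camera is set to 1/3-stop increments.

1/500s

Shutter speed: 1/125 → 1/160 → 1/200 → 1/250 → 1/320 → 1/400 → 1/500 — 2 stops shorter (darker).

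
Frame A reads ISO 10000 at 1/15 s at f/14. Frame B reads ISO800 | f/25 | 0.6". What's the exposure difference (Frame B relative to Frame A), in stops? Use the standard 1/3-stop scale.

2 stops darker

Aperture: f/14 → f/16 → f/18 → f/20 → f/22 → f/25 — 1 2/3 stops narrower (darker).
Shutter speed: 1/15 → 1/13 → 1/10 → 1/8 → 1/6 → 1/5 → 1/4 → 0.3 → 0.4 → 0.5 → 0.6 — 3 1/3 stops longer (brighter).
ISO: 10000 → 8000 → 6400 → 5000 → 4000 → 3200 → 2500 → 2000 → 1600 → 1250 → 1000 → 800 — 3 2/3 stops lower (darker).
Net: −1 2/3 +3 1/3 −3 2/3 = −2 stops.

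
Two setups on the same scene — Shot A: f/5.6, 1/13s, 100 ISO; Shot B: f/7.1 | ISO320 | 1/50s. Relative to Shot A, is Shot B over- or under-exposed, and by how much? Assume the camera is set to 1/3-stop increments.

1 stop darker

Aperture: f/5.6 → f/6.3 → f/7.1 — 2/3 stop smaller aperture (darker).
Shutter speed: 1/13 → 1/15 → 1/20 → 1/25 → 1/30 → 1/40 → 1/50 — 2 stops faster (darker).
ISO: 100 → 125 → 160 → 200 → 250 → 320 — 1 2/3 stops higher (brighter).
Net: −2/3 −2 +1 2/3 = −1 stop.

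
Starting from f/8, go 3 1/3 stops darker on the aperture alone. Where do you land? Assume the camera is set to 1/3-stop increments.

Aperture: f/8 → f/9 → f/10 → f/11 → f/13 → f/14 → f/16 → f/18 → f/20 → f/22 → f/25 — 3 1/3 stops stopped down (darker).

f/25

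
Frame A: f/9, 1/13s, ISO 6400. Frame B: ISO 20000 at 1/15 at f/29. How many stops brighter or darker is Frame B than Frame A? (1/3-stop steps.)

Aperture: f/9 → f/10 → f/11 → f/13 → f/14 → f/16 → f/18 → f/20 → f/22 → f/25 → f/29 — 3 1/3 stops smaller aperture (darker).
Shutter speed: 1/13 → 1/15 — 1/3 stop shorter (darker).
ISO: 6400 → 8000 → 10000 → 12800 → 16000 → 20000 — 1 2/3 stops raised (brighter).
Net: −3 1/3 −1/3 +1 2/3 = −2 stops.

2 stops darker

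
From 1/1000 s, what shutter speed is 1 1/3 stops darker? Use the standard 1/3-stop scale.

1/2500s

Shutter speed: 1/1000 → 1/1250 → 1/1600 → 1/2000 → 1/2500 — 1 1/3 stops faster (darker).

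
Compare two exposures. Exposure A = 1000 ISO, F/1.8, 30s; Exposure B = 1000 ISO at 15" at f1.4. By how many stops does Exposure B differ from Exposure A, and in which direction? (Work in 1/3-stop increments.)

Aperture: f/1.8 → f/1.6 → f/1.4 — 2/3 stop opened up (brighter).
Shutter speed: 30 → 25 → 20 → 15 — 1 stop faster (darker).
ISO: unchanged.
Net: +2/3 −1 = −1/3 stops.

1/3 stop darker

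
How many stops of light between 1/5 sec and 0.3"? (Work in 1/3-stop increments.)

2/3 stop

1/5 → 1/4 → 0.3 — count the steps: 2 third-stops = 2/3 stop.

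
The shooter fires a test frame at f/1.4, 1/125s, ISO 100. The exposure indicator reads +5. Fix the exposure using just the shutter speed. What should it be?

Overexposed by 5 stops → need 5 stops darker.
Shutter speed: 1/125 → 1/250 → 1/500 → 1/1000 → 1/2000 → 1/4000.

1/4000s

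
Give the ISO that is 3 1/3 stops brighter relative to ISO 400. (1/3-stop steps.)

ISO: 400 → 500 → 640 → 800 → 1000 → 1250 → 1600 → 2000 → 2500 → 3200 → 4000 — 3 1/3 stops higher (brighter).

ISO 4000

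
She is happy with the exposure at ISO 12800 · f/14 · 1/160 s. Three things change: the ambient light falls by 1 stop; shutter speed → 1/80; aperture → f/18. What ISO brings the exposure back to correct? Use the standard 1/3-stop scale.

ISO 20000

Scene light: 1 stop darker.
Shutter speed: 1/160 → 1/125 → 1/100 → 1/80 — 1 stop slower (brighter).
Aperture: f/14 → f/16 → f/18 — 2/3 stop narrower (darker).
Net so far: 2/3 stop darker. ISO: 12800 → 16000 → 20000.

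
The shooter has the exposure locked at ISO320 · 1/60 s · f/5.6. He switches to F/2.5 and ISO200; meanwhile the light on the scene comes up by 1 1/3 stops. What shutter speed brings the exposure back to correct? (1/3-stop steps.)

Scene light: 1 1/3 stops brighter.
Aperture: f/5.6 → f/5 → f/4.5 → f/4 → f/3.5 → f/3.2 → f/2.8 → f/2.5 — 2 1/3 stops larger aperture (brighter).
ISO: 320 → 250 → 200 — 2/3 stop dropped (darker).
Net so far: 3 stops brighter. Shutter speed: 1/60 → 1/80 → 1/100 → 1/125 → 1/160 → 1/200 → 1/250 → 1/320 → 1/400 → 1/500.

1/500s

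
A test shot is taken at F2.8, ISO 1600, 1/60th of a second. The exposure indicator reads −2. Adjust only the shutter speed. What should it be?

Underexposed by 2 stops → need 2 stops brighter.
Shutter speed: 1/60 → 1/30 → 1/15.

1/15s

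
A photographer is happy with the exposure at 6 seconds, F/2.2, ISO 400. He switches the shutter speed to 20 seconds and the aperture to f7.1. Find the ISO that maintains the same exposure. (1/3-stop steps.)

ISO 1250

Shutter speed: 6 → 8 → 10 → 13 → 15 → 20 — 1 2/3 stops longer (brighter).
Aperture: f/2.2 → f/2.5 → f/2.8 → f/3.2 → f/3.5 → f/4 → f/4.5 → f/5 → f/5.6 → f/6.3 → f/7.1 — 3 1/3 stops stopped down (darker).
Net change so far: 1 2/3 stops darker. Offset with the ISO: 400 → 500 → 640 → 800 → 1000 → 1250.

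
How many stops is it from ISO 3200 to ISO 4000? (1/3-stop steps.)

1/3 stop

3200 → 4000 — count the steps: 1 third-stops = 1/3 stop.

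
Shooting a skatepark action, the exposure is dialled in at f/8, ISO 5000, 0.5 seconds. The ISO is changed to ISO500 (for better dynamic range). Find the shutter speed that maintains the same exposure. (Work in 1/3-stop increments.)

5 s

ISO: 5000 → 4000 → 3200 → 2500 → 2000 → 1600 → 1250 → 1000 → 800 → 640 → 500 — 3 1/3 stops dropped (darker).
Need 3 1/3 stops brighter from the shutter speed: 0.5 → 0.6 → 0.8 → 1 → 1.3 → 1.6 → 2 → 2.5 → 3.2 → 4 → 5.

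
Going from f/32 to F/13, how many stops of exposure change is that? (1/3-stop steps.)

2 2/3 stops

f/32 → f/29 → f/25 → f/22 → f/20 → f/18 → f/16 → f/14 → f/13 — count the steps: 8 third-stops = 2 2/3 stops.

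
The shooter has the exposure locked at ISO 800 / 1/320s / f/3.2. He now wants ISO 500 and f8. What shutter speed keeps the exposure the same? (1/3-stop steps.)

1/30s

ISO: 800 → 640 → 500 — 2/3 stop lower (darker).
Aperture: f/3.2 → f/3.5 → f/4 → f/4.5 → f/5 → f/5.6 → f/6.3 → f/7.1 → f/8 — 2 2/3 stops smaller aperture (darker).
Net change so far: 3 1/3 stops darker. Offset with the shutter speed: 1/320 → 1/250 → 1/200 → 1/160 → 1/125 → 1/100 → 1/80 → 1/60 → 1/50 → 1/40 → 1/30.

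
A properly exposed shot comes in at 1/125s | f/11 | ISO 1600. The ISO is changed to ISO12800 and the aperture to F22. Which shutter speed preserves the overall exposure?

ISO: 1600 → 3200 → 6400 → 12800 — 3 stops raised (brighter).
Aperture: f/11 → f/16 → f/22 — 2 stops stopped down (darker).
Net change so far: 1 stop brighter. Offset with the shutter speed: 1/125 → 1/250.

1/250s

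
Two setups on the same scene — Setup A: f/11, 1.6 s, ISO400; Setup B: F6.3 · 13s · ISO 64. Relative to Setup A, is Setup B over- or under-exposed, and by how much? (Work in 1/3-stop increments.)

2 stops brighter

Aperture: f/11 → f/10 → f/9 → f/8 → f/7.1 → f/6.3 — 1 2/3 stops opened up (brighter).
Shutter speed: 1.6 → 2 → 2.5 → 3.2 → 4 → 5 → 6 → 8 → 10 → 13 — 3 stops longer (brighter).
ISO: 400 → 320 → 250 → 200 → 160 → 125 → 100 → 80 → 64 — 2 2/3 stops dropped (darker).
Net: +1 2/3 +3 −2 2/3 = +2 stops.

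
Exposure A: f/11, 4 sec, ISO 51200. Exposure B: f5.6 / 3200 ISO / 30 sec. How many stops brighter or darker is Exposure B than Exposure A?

1 stop brighter

Aperture: f/11 → f/8 → f/5.6 — 2 stops wider (brighter).
Shutter speed: 4 → 8 → 15 → 30 — 3 stops longer (brighter).
ISO: 51200 → 25600 → 12800 → 6400 → 3200 — 4 stops dropped (darker).
Net: +2 +3 −4 = +1 stop.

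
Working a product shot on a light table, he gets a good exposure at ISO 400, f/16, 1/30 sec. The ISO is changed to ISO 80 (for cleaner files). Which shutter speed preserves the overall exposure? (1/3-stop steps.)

1/6s

ISO: 400 → 320 → 250 → 200 → 160 → 125 → 100 → 80 — 2 1/3 stops lower (darker).
Need 2 1/3 stops brighter from the shutter speed: 1/30 → 1/25 → 1/20 → 1/15 → 1/13 → 1/10 → 1/8 → 1/6.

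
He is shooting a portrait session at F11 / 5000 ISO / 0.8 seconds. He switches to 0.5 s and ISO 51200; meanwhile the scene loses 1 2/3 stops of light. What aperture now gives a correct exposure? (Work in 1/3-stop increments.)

f/16

Scene light: 1 2/3 stops darker.
Shutter speed: 0.8 → 0.6 → 0.5 — 2/3 stop shorter (darker).
ISO: 5000 → 6400 → 8000 → 10000 → 12800 → 16000 → 20000 → 25600 → 32000 → 40000 → 51200 — 3 1/3 stops raised (brighter).
Net so far: 1 stop brighter. Aperture: f/11 → f/13 → f/14 → f/16.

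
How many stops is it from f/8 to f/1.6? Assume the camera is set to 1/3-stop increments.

4 2/3 stops

f/8 → f/7.1 → f/6.3 → f/5.6 → f/5 → f/4.5 → f/4 → f/3.5 → f/3.2 → f/2.8 → f/2.5 → f/2.2 → f/2 → f/1.8 → f/1.6 — count the steps: 14 third-stops = 4 2/3 stops.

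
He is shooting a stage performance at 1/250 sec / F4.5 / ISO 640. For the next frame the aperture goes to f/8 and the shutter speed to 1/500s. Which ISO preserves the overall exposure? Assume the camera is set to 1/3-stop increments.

ISO 4000

Aperture: f/4.5 → f/5 → f/5.6 → f/6.3 → f/7.1 → f/8 — 1 2/3 stops stopped down (darker).
Shutter speed: 1/250 → 1/320 → 1/400 → 1/500 — 1 stop shorter (darker).
Net change so far: 2 2/3 stops darker. Offset with the ISO: 640 → 800 → 1000 → 1250 → 1600 → 2000 → 2500 → 3200 → 4000.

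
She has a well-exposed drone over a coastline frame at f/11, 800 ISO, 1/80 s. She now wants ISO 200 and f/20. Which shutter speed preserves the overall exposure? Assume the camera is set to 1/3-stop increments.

1/6s

ISO: 800 → 640 → 500 → 400 → 320 → 250 → 200 — 2 stops lower (darker).
Aperture: f/11 → f/13 → f/14 → f/16 → f/18 → f/20 — 1 2/3 stops narrower (darker).
Net change so far: 3 2/3 stops darker. Offset with the shutter speed: 1/80 → 1/60 → 1/50 → 1/40 → 1/30 → 1/25 → 1/20 → 1/15 → 1/13 → 1/10 → 1/8 → 1/6.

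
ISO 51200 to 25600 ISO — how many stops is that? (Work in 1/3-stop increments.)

1 stop

51200 → 40000 → 32000 → 25600 — count the steps: 3 third-stops = 1 stop.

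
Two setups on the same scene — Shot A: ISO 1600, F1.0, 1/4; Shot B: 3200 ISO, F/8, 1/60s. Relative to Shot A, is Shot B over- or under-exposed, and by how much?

9 stops darker

Aperture: f/1.0 → f/1.4 → f/2 → f/2.8 → f/4 → f/5.6 → f/8 — 6 stops stopped down (darker).
Shutter speed: 1/4 → 1/8 → 1/15 → 1/30 → 1/60 — 4 stops shorter (darker).
ISO: 1600 → 3200 — 1 stop higher (brighter).
Net: −6 −4 +1 = −9 stops.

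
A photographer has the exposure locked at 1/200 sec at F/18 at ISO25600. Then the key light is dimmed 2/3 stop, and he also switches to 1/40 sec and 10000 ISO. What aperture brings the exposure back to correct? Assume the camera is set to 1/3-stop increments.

f/20

Scene light: 2/3 stop darker.
Shutter speed: 1/200 → 1/160 → 1/125 → 1/100 → 1/80 → 1/60 → 1/50 → 1/40 — 2 1/3 stops longer (brighter).
ISO: 25600 → 20000 → 16000 → 12800 → 10000 — 1 1/3 stops lower (darker).
Net so far: 1/3 stop brighter. Aperture: f/18 → f/20.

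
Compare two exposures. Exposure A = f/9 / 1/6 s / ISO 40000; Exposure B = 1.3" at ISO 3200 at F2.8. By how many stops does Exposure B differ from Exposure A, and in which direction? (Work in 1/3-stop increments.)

Aperture: f/9 → f/8 → f/7.1 → f/6.3 → f/5.6 → f/5 → f/4.5 → f/4 → f/3.5 → f/3.2 → f/2.8 — 3 1/3 stops opened up (brighter).
Shutter speed: 1/6 → 1/5 → 1/4 → 0.3 → 0.4 → 0.5 → 0.6 → 0.8 → 1 → 1.3 — 3 stops slower (brighter).
ISO: 40000 → 32000 → 25600 → 20000 → 16000 → 12800 → 10000 → 8000 → 6400 → 5000 → 4000 → 3200 — 3 2/3 stops lower (darker).
Net: +3 1/3 +3 −3 2/3 = +2 2/3 stops.

2 2/3 stops brighter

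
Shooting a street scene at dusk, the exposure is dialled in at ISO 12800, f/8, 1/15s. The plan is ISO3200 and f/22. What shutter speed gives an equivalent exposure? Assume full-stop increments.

ISO: 12800 → 6400 → 3200 — 2 stops lower (darker).
Aperture: f/8 → f/11 → f/16 → f/22 — 3 stops stopped down (darker).
Net change so far: 5 stops darker. Offset with the shutter speed: 1/15 → 1/8 → 1/4 → 1/2 → 1 → 2.

2 s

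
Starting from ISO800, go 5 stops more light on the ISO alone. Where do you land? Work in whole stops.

ISO: 800 → 1600 → 3200 → 6400 → 12800 → 25600 — 5 stops higher (brighter).

ISO 25600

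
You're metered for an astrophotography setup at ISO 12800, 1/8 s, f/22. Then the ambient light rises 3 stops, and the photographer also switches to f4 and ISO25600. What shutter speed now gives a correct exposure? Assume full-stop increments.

Scene light: 3 stops brighter.
Aperture: f/22 → f/16 → f/11 → f/8 → f/5.6 → f/4 — 5 stops opened up (brighter).
ISO: 12800 → 25600 — 1 stop higher (brighter).
Net so far: 9 stops brighter. Shutter speed: 1/8 → 1/15 → 1/30 → 1/60 → 1/125 → 1/250 → 1/500 → 1/1000 → 1/2000 → 1/4000.

1/4000s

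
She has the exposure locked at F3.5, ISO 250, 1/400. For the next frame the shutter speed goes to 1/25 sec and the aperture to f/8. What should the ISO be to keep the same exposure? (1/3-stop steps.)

ISO 80

Shutter speed: 1/400 → 1/320 → 1/250 → 1/200 → 1/160 → 1/125 → 1/100 → 1/80 → 1/60 → 1/50 → 1/40 → 1/30 → 1/25 — 4 stops longer (brighter).
Aperture: f/3.5 → f/4 → f/4.5 → f/5 → f/5.6 → f/6.3 → f/7.1 → f/8 — 2 1/3 stops stopped down (darker).
Net change so far: 1 2/3 stops brighter. Offset with the ISO: 250 → 200 → 160 → 125 → 100 → 80.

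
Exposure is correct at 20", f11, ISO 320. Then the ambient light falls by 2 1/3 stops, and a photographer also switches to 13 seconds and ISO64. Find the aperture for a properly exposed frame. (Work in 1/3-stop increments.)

f/1.8

Scene light: 2 1/3 stops darker.
Shutter speed: 20 → 15 → 13 — 2/3 stop faster (darker).
ISO: 320 → 250 → 200 → 160 → 125 → 100 → 80 → 64 — 2 1/3 stops dropped (darker).
Net so far: 5 1/3 stops darker. Aperture: f/11 → f/10 → f/9 → f/8 → f/7.1 → f/6.3 → f/5.6 → f/5 → f/4.5 → f/4 → f/3.5 → f/3.2 → f/2.8 → f/2.5 → f/2.2 → f/2 → f/1.8.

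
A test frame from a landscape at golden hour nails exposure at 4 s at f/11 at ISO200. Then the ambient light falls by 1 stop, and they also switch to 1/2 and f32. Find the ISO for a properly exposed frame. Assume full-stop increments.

ISO 25600

Scene light: 1 stop darker.
Shutter speed: 4 → 2 → 1 → 1/2 — 3 stops faster (darker).
Aperture: f/11 → f/16 → f/22 → f/32 — 3 stops smaller aperture (darker).
Net so far: 7 stops darker. ISO: 200 → 400 → 800 → 1600 → 3200 → 6400 → 12800 → 25600.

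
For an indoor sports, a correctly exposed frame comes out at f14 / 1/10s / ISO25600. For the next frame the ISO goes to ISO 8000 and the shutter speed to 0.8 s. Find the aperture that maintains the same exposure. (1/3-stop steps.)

ISO: 25600 → 20000 → 16000 → 12800 → 10000 → 8000 — 1 2/3 stops lower (darker).
Shutter speed: 1/10 → 1/8 → 1/6 → 1/5 → 1/4 → 0.3 → 0.4 → 0.5 → 0.6 → 0.8 — 3 stops longer (brighter).
Net change so far: 1 1/3 stops brighter. Offset with the aperture: f/14 → f/16 → f/18 → f/20 → f/22.

f/22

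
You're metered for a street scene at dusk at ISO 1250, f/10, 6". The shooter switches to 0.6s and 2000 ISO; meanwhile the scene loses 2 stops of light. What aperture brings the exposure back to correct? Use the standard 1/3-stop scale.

f/2

Scene light: 2 stops darker.
Shutter speed: 6 → 5 → 4 → 3.2 → 2.5 → 2 → 1.6 → 1.3 → 1 → 0.8 → 0.6 — 3 1/3 stops shorter (darker).
ISO: 1250 → 1600 → 2000 — 2/3 stop raised (brighter).
Net so far: 4 2/3 stops darker. Aperture: f/10 → f/9 → f/8 → f/7.1 → f/6.3 → f/5.6 → f/5 → f/4.5 → f/4 → f/3.5 → f/3.2 → f/2.8 → f/2.5 → f/2.2 → f/2.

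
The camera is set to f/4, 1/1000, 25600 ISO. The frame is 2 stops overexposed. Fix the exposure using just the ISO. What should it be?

ISO 6400

Overexposed by 2 stops → need 2 stops darker.
ISO: 25600 → 12800 → 6400.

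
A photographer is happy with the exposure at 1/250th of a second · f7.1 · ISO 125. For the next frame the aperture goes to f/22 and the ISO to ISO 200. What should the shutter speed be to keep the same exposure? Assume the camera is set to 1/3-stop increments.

1/40s

Aperture: f/7.1 → f/8 → f/9 → f/10 → f/11 → f/13 → f/14 → f/16 → f/18 → f/20 → f/22 — 3 1/3 stops narrower (darker).
ISO: 125 → 160 → 200 — 2/3 stop raised (brighter).
Net change so far: 2 2/3 stops darker. Offset with the shutter speed: 1/250 → 1/200 → 1/160 → 1/125 → 1/100 → 1/80 → 1/60 → 1/50 → 1/40.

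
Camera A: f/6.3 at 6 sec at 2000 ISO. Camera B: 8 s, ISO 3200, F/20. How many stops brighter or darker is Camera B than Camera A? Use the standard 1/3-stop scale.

Aperture: f/6.3 → f/7.1 → f/8 → f/9 → f/10 → f/11 → f/13 → f/14 → f/16 → f/18 → f/20 — 3 1/3 stops smaller aperture (darker).
Shutter speed: 6 → 8 — 1/3 stop slower (brighter).
ISO: 2000 → 2500 → 3200 — 2/3 stop higher (brighter).
Net: −3 1/3 +1/3 +2/3 = −2 1/3 stops.

2 1/3 stops darker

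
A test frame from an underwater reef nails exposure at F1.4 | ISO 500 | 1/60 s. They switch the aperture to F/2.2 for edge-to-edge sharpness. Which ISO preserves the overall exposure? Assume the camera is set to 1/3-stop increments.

Aperture: f/1.4 → f/1.6 → f/1.8 → f/2 → f/2.2 — 1 1/3 stops stopped down (darker).
Need 1 1/3 stops brighter from the ISO: 500 → 640 → 800 → 1000 → 1250.

ISO 1250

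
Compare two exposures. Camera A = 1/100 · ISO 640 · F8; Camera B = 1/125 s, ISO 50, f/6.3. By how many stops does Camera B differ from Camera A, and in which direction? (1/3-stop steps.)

Aperture: f/8 → f/7.1 → f/6.3 — 2/3 stop larger aperture (brighter).
Shutter speed: 1/100 → 1/125 — 1/3 stop faster (darker).
ISO: 640 → 500 → 400 → 320 → 250 → 200 → 160 → 125 → 100 → 80 → 64 → 50 — 3 2/3 stops dropped (darker).
Net: +2/3 −1/3 −3 2/3 = −3 1/3 stops.

3 1/3 stops darker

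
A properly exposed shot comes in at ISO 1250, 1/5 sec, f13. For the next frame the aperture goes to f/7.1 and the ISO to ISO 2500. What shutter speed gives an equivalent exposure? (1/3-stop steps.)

Aperture: f/13 → f/11 → f/10 → f/9 → f/8 → f/7.1 — 1 2/3 stops larger aperture (brighter).
ISO: 1250 → 1600 → 2000 → 2500 — 1 stop raised (brighter).
Net change so far: 2 2/3 stops brighter. Offset with the shutter speed: 1/5 → 1/6 → 1/8 → 1/10 → 1/13 → 1/15 → 1/20 → 1/25 → 1/30.

1/30s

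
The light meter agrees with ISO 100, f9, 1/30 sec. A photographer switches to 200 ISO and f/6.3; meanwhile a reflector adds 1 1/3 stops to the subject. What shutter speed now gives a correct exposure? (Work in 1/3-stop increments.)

Scene light: 1 1/3 stops brighter.
ISO: 100 → 125 → 160 → 200 — 1 stop raised (brighter).
Aperture: f/9 → f/8 → f/7.1 → f/6.3 — 1 stop opened up (brighter).
Net so far: 3 1/3 stops brighter. Shutter speed: 1/30 → 1/40 → 1/50 → 1/60 → 1/80 → 1/100 → 1/125 → 1/160 → 1/200 → 1/250 → 1/320.

1/320s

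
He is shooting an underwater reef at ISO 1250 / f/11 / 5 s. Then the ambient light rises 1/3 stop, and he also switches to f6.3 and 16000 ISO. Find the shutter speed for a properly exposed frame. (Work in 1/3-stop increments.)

Scene light: 1/3 stop brighter.
Aperture: f/11 → f/10 → f/9 → f/8 → f/7.1 → f/6.3 — 1 2/3 stops larger aperture (brighter).
ISO: 1250 → 1600 → 2000 → 2500 → 3200 → 4000 → 5000 → 6400 → 8000 → 10000 → 12800 → 16000 — 3 2/3 stops raised (brighter).
Net so far: 5 2/3 stops brighter. Shutter speed: 5 → 4 → 3.2 → 2.5 → 2 → 1.6 → 1.3 → 1 → 0.8 → 0.6 → 0.5 → 0.4 → 0.3 → 1/4 → 1/5 → 1/6 → 1/8 → 1/10.

1/10s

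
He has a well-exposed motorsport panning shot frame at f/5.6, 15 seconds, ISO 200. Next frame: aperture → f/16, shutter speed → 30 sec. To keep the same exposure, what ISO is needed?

ISO 800

Aperture: f/5.6 → f/8 → f/11 → f/16 — 3 stops stopped down (darker).
Shutter speed: 15 → 30 — 1 stop longer (brighter).
Net change so far: 2 stops darker. Offset with the ISO: 200 → 400 → 800.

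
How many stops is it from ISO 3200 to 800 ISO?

2 stops

3200 → 1600 → 800 — count the steps: 2 stops.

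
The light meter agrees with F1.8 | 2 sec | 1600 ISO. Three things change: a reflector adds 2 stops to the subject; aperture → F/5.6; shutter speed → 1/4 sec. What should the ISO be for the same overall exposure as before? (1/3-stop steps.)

ISO 32000

Scene light: 2 stops brighter.
Aperture: f/1.8 → f/2 → f/2.2 → f/2.5 → f/2.8 → f/3.2 → f/3.5 → f/4 → f/4.5 → f/5 → f/5.6 — 3 1/3 stops stopped down (darker).
Shutter speed: 2 → 1.6 → 1.3 → 1 → 0.8 → 0.6 → 0.5 → 0.4 → 0.3 → 1/4 — 3 stops shorter (darker).
Net so far: 4 1/3 stops darker. ISO: 1600 → 2000 → 2500 → 3200 → 4000 → 5000 → 6400 → 8000 → 10000 → 12800 → 16000 → 20000 → 25600 → 32000.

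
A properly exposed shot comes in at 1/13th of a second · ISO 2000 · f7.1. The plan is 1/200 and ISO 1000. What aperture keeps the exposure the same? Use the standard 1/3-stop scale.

Shutter speed: 1/13 → 1/15 → 1/20 → 1/25 → 1/30 → 1/40 → 1/50 → 1/60 → 1/80 → 1/100 → 1/125 → 1/160 → 1/200 — 4 stops faster (darker).
ISO: 2000 → 1600 → 1250 → 1000 — 1 stop dropped (darker).
Net change so far: 5 stops darker. Offset with the aperture: f/7.1 → f/6.3 → f/5.6 → f/5 → f/4.5 → f/4 → f/3.5 → f/3.2 → f/2.8 → f/2.5 → f/2.2 → f/2 → f/1.8 → f/1.6 → f/1.4 → f/1.2.

f/1.2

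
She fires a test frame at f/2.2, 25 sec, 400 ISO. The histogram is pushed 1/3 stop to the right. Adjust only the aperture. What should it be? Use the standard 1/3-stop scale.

f/2.5

Overexposed by 1/3 stop → need 1/3 stop darker.
Aperture: f/2.2 → f/2.5.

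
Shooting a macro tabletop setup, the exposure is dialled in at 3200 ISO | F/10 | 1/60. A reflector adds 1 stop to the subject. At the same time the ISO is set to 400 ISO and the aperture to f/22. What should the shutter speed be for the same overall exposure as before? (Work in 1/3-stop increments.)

0.3 s

Scene light: 1 stop brighter.
ISO: 3200 → 2500 → 2000 → 1600 → 1250 → 1000 → 800 → 640 → 500 → 400 — 3 stops lower (darker).
Aperture: f/10 → f/11 → f/13 → f/14 → f/16 → f/18 → f/20 → f/22 — 2 1/3 stops stopped down (darker).
Net so far: 4 1/3 stops darker. Shutter speed: 1/60 → 1/50 → 1/40 → 1/30 → 1/25 → 1/20 → 1/15 → 1/13 → 1/10 → 1/8 → 1/6 → 1/5 → 1/4 → 0.3.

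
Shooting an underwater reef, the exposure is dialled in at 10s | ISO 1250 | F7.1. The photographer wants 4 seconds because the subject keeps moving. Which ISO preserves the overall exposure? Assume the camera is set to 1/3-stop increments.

ISO 3200

Shutter speed: 10 → 8 → 6 → 5 → 4 — 1 1/3 stops faster (darker).
Need 1 1/3 stops brighter from the ISO: 1250 → 1600 → 2000 → 2500 → 3200.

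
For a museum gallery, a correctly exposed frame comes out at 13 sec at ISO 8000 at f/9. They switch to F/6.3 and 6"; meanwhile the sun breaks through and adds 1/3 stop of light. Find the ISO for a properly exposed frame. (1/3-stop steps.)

Scene light: 1/3 stop brighter.
Aperture: f/9 → f/8 → f/7.1 → f/6.3 — 1 stop wider (brighter).
Shutter speed: 13 → 10 → 8 → 6 — 1 stop faster (darker).
Net so far: 1/3 stop brighter. ISO: 8000 → 6400.

ISO 6400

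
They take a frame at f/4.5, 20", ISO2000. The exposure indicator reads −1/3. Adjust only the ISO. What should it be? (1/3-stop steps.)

Underexposed by 1/3 stop → need 1/3 stop brighter.
ISO: 2000 → 2500.

ISO 2500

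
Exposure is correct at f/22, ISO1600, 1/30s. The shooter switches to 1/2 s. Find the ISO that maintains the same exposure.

Shutter speed: 1/30 → 1/15 → 1/8 → 1/4 → 1/2 — 4 stops longer (brighter).
Need 4 stops darker from the ISO: 1600 → 800 → 400 → 200 → 100.

ISO 100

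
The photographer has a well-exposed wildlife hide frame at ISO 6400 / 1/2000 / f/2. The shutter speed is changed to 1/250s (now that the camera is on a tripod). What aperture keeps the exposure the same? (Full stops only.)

f/5.6

Shutter speed: 1/2000 → 1/1000 → 1/500 → 1/250 — 3 stops slower (brighter).
Need 3 stops darker from the aperture: f/2 → f/2.8 → f/4 → f/5.6.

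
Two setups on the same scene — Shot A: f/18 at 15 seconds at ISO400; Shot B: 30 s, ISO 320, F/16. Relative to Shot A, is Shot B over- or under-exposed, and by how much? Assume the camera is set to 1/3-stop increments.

Aperture: f/18 → f/16 — 1/3 stop opened up (brighter).
Shutter speed: 15 → 20 → 25 → 30 — 1 stop longer (brighter).
ISO: 400 → 320 — 1/3 stop dropped (darker).
Net: +1/3 +1 −1/3 = +1 stop.

1 stop brighter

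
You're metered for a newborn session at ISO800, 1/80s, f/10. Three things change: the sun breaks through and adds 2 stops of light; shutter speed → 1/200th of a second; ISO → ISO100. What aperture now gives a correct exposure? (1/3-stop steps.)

Scene light: 2 stops brighter.
Shutter speed: 1/80 → 1/100 → 1/125 → 1/160 → 1/200 — 1 1/3 stops shorter (darker).
ISO: 800 → 640 → 500 → 400 → 320 → 250 → 200 → 160 → 125 → 100 — 3 stops dropped (darker).
Net so far: 2 1/3 stops darker. Aperture: f/10 → f/9 → f/8 → f/7.1 → f/6.3 → f/5.6 → f/5 → f/4.5.

f/4.5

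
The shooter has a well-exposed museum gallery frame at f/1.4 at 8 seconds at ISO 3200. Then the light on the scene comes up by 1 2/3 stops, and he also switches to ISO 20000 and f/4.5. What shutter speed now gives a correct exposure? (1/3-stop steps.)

4 s

Scene light: 1 2/3 stops brighter.
ISO: 3200 → 4000 → 5000 → 6400 → 8000 → 10000 → 12800 → 16000 → 20000 — 2 2/3 stops raised (brighter).
Aperture: f/1.4 → f/1.6 → f/1.8 → f/2 → f/2.2 → f/2.5 → f/2.8 → f/3.2 → f/3.5 → f/4 → f/4.5 — 3 1/3 stops stopped down (darker).
Net so far: 1 stop brighter. Shutter speed: 8 → 6 → 5 → 4.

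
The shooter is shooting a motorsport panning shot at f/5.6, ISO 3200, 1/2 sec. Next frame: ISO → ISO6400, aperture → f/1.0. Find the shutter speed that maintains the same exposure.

1/125s

ISO: 3200 → 6400 — 1 stop raised (brighter).
Aperture: f/5.6 → f/4 → f/2.8 → f/2 → f/1.4 → f/1.0 — 5 stops opened up (brighter).
Net change so far: 6 stops brighter. Offset with the shutter speed: 1/2 → 1/4 → 1/8 → 1/15 → 1/30 → 1/60 → 1/125.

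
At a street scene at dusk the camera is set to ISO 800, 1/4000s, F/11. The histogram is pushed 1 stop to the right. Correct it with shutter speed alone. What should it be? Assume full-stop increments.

Overexposed by 1 stop → need 1 stop darker.
Shutter speed: 1/4000 → 1/8000.

1/8000s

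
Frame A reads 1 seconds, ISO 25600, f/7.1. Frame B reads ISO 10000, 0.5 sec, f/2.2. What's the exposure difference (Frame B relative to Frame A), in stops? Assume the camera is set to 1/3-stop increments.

Aperture: f/7.1 → f/6.3 → f/5.6 → f/5 → f/4.5 → f/4 → f/3.5 → f/3.2 → f/2.8 → f/2.5 → f/2.2 — 3 1/3 stops opened up (brighter).
Shutter speed: 1 → 0.8 → 0.6 → 0.5 — 1 stop shorter (darker).
ISO: 25600 → 20000 → 16000 → 12800 → 10000 — 1 1/3 stops dropped (darker).
Net: +3 1/3 −1 −1 1/3 = +1 stop.

1 stop brighter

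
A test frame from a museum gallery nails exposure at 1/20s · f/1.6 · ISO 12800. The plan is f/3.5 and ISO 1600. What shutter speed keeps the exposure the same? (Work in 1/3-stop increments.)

Aperture: f/1.6 → f/1.8 → f/2 → f/2.2 → f/2.5 → f/2.8 → f/3.2 → f/3.5 — 2 1/3 stops smaller aperture (darker).
ISO: 12800 → 10000 → 8000 → 6400 → 5000 → 4000 → 3200 → 2500 → 2000 → 1600 — 3 stops dropped (darker).
Net change so far: 5 1/3 stops darker. Offset with the shutter speed: 1/20 → 1/15 → 1/13 → 1/10 → 1/8 → 1/6 → 1/5 → 1/4 → 0.3 → 0.4 → 0.5 → 0.6 → 0.8 → 1 → 1.3 → 1.6 → 2.

2 s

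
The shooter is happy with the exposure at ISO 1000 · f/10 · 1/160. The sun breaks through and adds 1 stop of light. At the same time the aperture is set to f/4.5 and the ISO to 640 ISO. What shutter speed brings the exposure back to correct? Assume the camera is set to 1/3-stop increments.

1/1000s

Scene light: 1 stop brighter.
Aperture: f/10 → f/9 → f/8 → f/7.1 → f/6.3 → f/5.6 → f/5 → f/4.5 — 2 1/3 stops wider (brighter).
ISO: 1000 → 800 → 640 — 2/3 stop lower (darker).
Net so far: 2 2/3 stops brighter. Shutter speed: 1/160 → 1/200 → 1/250 → 1/320 → 1/400 → 1/500 → 1/640 → 1/800 → 1/1000.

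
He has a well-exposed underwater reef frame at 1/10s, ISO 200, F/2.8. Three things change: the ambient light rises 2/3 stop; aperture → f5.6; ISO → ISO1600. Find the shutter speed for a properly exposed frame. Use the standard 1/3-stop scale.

1/30s

Scene light: 2/3 stop brighter.
Aperture: f/2.8 → f/3.2 → f/3.5 → f/4 → f/4.5 → f/5 → f/5.6 — 2 stops stopped down (darker).
ISO: 200 → 250 → 320 → 400 → 500 → 640 → 800 → 1000 → 1250 → 1600 — 3 stops raised (brighter).
Net so far: 1 2/3 stops brighter. Shutter speed: 1/10 → 1/13 → 1/15 → 1/20 → 1/25 → 1/30.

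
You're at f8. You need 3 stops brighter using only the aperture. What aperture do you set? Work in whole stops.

f/2.8

Aperture: f/8 → f/5.6 → f/4 → f/2.8 — 3 stops larger aperture (brighter).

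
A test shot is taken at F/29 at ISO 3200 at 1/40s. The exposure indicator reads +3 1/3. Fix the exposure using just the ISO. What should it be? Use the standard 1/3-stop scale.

Overexposed by 3 1/3 stops → need 3 1/3 stops darker.
ISO: 3200 → 2500 → 2000 → 1600 → 1250 → 1000 → 800 → 640 → 500 → 400 → 320.

ISO 320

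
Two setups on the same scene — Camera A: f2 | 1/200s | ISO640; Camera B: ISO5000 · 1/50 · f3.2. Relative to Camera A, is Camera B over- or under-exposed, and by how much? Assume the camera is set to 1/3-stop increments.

Aperture: f/2 → f/2.2 → f/2.5 → f/2.8 → f/3.2 — 1 1/3 stops narrower (darker).
Shutter speed: 1/200 → 1/160 → 1/125 → 1/100 → 1/80 → 1/60 → 1/50 — 2 stops slower (brighter).
ISO: 640 → 800 → 1000 → 1250 → 1600 → 2000 → 2500 → 3200 → 4000 → 5000 — 3 stops raised (brighter).
Net: −1 1/3 +2 +3 = +3 2/3 stops.

3 2/3 stops brighter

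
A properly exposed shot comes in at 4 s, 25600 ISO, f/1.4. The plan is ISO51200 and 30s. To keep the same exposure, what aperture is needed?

ISO: 25600 → 51200 — 1 stop higher (brighter).
Shutter speed: 4 → 8 → 15 → 30 — 3 stops slower (brighter).
Net change so far: 4 stops brighter. Offset with the aperture: f/1.4 → f/2 → f/2.8 → f/4 → f/5.6.

f/5.6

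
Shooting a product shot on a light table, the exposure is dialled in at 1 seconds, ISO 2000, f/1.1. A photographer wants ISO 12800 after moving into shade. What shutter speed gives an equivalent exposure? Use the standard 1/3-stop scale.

ISO: 2000 → 2500 → 3200 → 4000 → 5000 → 6400 → 8000 → 10000 → 12800 — 2 2/3 stops raised (brighter).
Need 2 2/3 stops darker from the shutter speed: 1 → 0.8 → 0.6 → 0.5 → 0.4 → 0.3 → 1/4 → 1/5 → 1/6.

1/6s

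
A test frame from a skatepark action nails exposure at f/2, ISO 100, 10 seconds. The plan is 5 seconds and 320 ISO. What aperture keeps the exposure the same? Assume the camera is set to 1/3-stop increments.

Shutter speed: 10 → 8 → 6 → 5 — 1 stop shorter (darker).
ISO: 100 → 125 → 160 → 200 → 250 → 320 — 1 2/3 stops higher (brighter).
Net change so far: 2/3 stop brighter. Offset with the aperture: f/2 → f/2.2 → f/2.5.

f/2.5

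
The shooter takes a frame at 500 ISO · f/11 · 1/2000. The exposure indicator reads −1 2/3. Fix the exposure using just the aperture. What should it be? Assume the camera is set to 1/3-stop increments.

f/6.3

Underexposed by 1 2/3 stops → need 1 2/3 stops brighter.
Aperture: f/11 → f/10 → f/9 → f/8 → f/7.1 → f/6.3.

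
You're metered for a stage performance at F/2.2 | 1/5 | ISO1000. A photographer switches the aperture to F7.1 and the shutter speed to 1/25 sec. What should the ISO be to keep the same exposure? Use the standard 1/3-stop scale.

Aperture: f/2.2 → f/2.5 → f/2.8 → f/3.2 → f/3.5 → f/4 → f/4.5 → f/5 → f/5.6 → f/6.3 → f/7.1 — 3 1/3 stops narrower (darker).
Shutter speed: 1/5 → 1/6 → 1/8 → 1/10 → 1/13 → 1/15 → 1/20 → 1/25 — 2 1/3 stops faster (darker).
Net change so far: 5 2/3 stops darker. Offset with the ISO: 1000 → 1250 → 1600 → 2000 → 2500 → 3200 → 4000 → 5000 → 6400 → 8000 → 10000 → 12800 → 16000 → 20000 → 25600 → 32000 → 40000 → 51200.

ISO 51200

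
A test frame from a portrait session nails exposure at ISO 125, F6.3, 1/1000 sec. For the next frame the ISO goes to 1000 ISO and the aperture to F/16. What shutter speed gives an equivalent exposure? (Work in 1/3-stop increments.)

1/1250s

ISO: 125 → 160 → 200 → 250 → 320 → 400 → 500 → 640 → 800 → 1000 — 3 stops raised (brighter).
Aperture: f/6.3 → f/7.1 → f/8 → f/9 → f/10 → f/11 → f/13 → f/14 → f/16 — 2 2/3 stops narrower (darker).
Net change so far: 1/3 stop brighter. Offset with the shutter speed: 1/1000 → 1/1250.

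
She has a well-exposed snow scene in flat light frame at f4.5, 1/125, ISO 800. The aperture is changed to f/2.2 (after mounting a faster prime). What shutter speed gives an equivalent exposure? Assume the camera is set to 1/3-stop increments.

1/500s

Aperture: f/4.5 → f/4 → f/3.5 → f/3.2 → f/2.8 → f/2.5 → f/2.2 — 2 stops larger aperture (brighter).
Need 2 stops darker from the shutter speed: 1/125 → 1/160 → 1/200 → 1/250 → 1/320 → 1/400 → 1/500.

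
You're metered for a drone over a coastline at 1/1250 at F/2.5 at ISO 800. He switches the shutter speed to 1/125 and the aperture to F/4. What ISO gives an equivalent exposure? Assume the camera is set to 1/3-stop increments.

Shutter speed: 1/1250 → 1/1000 → 1/800 → 1/640 → 1/500 → 1/400 → 1/320 → 1/250 → 1/200 → 1/160 → 1/125 — 3 1/3 stops slower (brighter).
Aperture: f/2.5 → f/2.8 → f/3.2 → f/3.5 → f/4 — 1 1/3 stops smaller aperture (darker).
Net change so far: 2 stops brighter. Offset with the ISO: 800 → 640 → 500 → 400 → 320 → 250 → 200.

ISO 200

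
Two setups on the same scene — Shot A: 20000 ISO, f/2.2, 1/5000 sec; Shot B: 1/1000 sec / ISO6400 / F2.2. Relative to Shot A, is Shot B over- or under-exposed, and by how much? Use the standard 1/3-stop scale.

Aperture: unchanged.
Shutter speed: 1/5000 → 1/4000 → 1/3200 → 1/2500 → 1/2000 → 1/1600 → 1/1250 → 1/1000 — 2 1/3 stops longer (brighter).
ISO: 20000 → 16000 → 12800 → 10000 → 8000 → 6400 — 1 2/3 stops lower (darker).
Net: +2 1/3 −1 2/3 = +2/3 stops.

2/3 stop brighter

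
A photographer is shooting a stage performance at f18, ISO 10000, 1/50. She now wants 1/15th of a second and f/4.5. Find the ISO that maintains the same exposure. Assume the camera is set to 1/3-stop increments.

Shutter speed: 1/50 → 1/40 → 1/30 → 1/25 → 1/20 → 1/15 — 1 2/3 stops slower (brighter).
Aperture: f/18 → f/16 → f/14 → f/13 → f/11 → f/10 → f/9 → f/8 → f/7.1 → f/6.3 → f/5.6 → f/5 → f/4.5 — 4 stops opened up (brighter).
Net change so far: 5 2/3 stops brighter. Offset with the ISO: 10000 → 8000 → 6400 → 5000 → 4000 → 3200 → 2500 → 2000 → 1600 → 1250 → 1000 → 800 → 640 → 500 → 400 → 320 → 250 → 200.

ISO 200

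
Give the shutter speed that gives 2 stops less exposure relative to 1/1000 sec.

Shutter speed: 1/1000 → 1/2000 → 1/4000 — 2 stops faster (darker).

1/4000s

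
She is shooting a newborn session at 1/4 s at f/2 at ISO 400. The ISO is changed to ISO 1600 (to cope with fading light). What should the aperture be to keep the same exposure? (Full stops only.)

ISO: 400 → 800 → 1600 — 2 stops higher (brighter).
Need 2 stops darker from the aperture: f/2 → f/2.8 → f/4.

f/4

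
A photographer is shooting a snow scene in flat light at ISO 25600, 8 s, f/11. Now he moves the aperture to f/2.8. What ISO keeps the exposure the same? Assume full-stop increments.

ISO 1600

Aperture: f/11 → f/8 → f/5.6 → f/4 → f/2.8 — 4 stops wider (brighter).
Need 4 stops darker from the ISO: 25600 → 12800 → 6400 → 3200 → 1600.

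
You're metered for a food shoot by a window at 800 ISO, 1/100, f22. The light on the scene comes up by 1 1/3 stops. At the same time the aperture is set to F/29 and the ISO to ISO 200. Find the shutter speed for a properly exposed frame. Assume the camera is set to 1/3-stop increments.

1/40s

Scene light: 1 1/3 stops brighter.
Aperture: f/22 → f/25 → f/29 — 2/3 stop stopped down (darker).
ISO: 800 → 640 → 500 → 400 → 320 → 250 → 200 — 2 stops dropped (darker).
Net so far: 1 1/3 stops darker. Shutter speed: 1/100 → 1/80 → 1/60 → 1/50 → 1/40.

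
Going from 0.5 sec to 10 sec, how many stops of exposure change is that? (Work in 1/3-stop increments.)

4 1/3 stops

0.5 → 0.6 → 0.8 → 1 → 1.3 → 1.6 → 2 → 2.5 → 3.2 → 4 → 5 → 6 → 8 → 10 — count the steps: 13 third-stops = 4 1/3 stops.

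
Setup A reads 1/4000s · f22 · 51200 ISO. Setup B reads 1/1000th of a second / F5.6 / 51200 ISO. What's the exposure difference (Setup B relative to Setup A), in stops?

6 stops brighter

Aperture: f/22 → f/16 → f/11 → f/8 → f/5.6 — 4 stops opened up (brighter).
Shutter speed: 1/4000 → 1/2000 → 1/1000 — 2 stops longer (brighter).
ISO: unchanged.
Net: +4 +2 = +6 stops.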